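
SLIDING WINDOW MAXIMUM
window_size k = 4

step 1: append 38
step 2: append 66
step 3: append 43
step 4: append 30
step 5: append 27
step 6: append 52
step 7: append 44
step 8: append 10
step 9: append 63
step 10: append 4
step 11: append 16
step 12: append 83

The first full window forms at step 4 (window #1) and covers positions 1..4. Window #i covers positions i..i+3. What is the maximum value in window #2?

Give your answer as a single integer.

Answer: 66

Derivation:
step 1: append 38 -> window=[38] (not full yet)
step 2: append 66 -> window=[38, 66] (not full yet)
step 3: append 43 -> window=[38, 66, 43] (not full yet)
step 4: append 30 -> window=[38, 66, 43, 30] -> max=66
step 5: append 27 -> window=[66, 43, 30, 27] -> max=66
Window #2 max = 66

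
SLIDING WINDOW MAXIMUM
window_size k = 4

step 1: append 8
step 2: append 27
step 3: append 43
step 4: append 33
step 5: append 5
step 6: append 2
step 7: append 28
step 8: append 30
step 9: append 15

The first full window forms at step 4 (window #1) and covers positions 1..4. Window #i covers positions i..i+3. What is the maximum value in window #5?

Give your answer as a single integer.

Answer: 30

Derivation:
step 1: append 8 -> window=[8] (not full yet)
step 2: append 27 -> window=[8, 27] (not full yet)
step 3: append 43 -> window=[8, 27, 43] (not full yet)
step 4: append 33 -> window=[8, 27, 43, 33] -> max=43
step 5: append 5 -> window=[27, 43, 33, 5] -> max=43
step 6: append 2 -> window=[43, 33, 5, 2] -> max=43
step 7: append 28 -> window=[33, 5, 2, 28] -> max=33
step 8: append 30 -> window=[5, 2, 28, 30] -> max=30
Window #5 max = 30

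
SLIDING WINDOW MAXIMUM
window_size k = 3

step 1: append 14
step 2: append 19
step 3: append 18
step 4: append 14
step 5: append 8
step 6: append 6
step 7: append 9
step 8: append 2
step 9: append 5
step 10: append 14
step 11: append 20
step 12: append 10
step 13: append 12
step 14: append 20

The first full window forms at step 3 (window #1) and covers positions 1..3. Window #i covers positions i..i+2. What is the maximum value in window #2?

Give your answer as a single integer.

step 1: append 14 -> window=[14] (not full yet)
step 2: append 19 -> window=[14, 19] (not full yet)
step 3: append 18 -> window=[14, 19, 18] -> max=19
step 4: append 14 -> window=[19, 18, 14] -> max=19
Window #2 max = 19

Answer: 19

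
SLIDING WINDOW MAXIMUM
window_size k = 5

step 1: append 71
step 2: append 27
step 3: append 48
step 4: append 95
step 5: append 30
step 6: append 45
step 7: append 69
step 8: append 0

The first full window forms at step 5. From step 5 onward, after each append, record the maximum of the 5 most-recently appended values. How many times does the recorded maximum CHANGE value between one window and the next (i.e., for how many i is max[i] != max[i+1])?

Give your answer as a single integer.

step 1: append 71 -> window=[71] (not full yet)
step 2: append 27 -> window=[71, 27] (not full yet)
step 3: append 48 -> window=[71, 27, 48] (not full yet)
step 4: append 95 -> window=[71, 27, 48, 95] (not full yet)
step 5: append 30 -> window=[71, 27, 48, 95, 30] -> max=95
step 6: append 45 -> window=[27, 48, 95, 30, 45] -> max=95
step 7: append 69 -> window=[48, 95, 30, 45, 69] -> max=95
step 8: append 0 -> window=[95, 30, 45, 69, 0] -> max=95
Recorded maximums: 95 95 95 95
Changes between consecutive maximums: 0

Answer: 0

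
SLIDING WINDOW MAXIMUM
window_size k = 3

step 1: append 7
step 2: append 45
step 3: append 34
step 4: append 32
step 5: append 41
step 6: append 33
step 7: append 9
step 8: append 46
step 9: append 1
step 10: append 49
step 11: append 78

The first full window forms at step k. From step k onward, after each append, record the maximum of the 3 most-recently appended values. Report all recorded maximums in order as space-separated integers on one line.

step 1: append 7 -> window=[7] (not full yet)
step 2: append 45 -> window=[7, 45] (not full yet)
step 3: append 34 -> window=[7, 45, 34] -> max=45
step 4: append 32 -> window=[45, 34, 32] -> max=45
step 5: append 41 -> window=[34, 32, 41] -> max=41
step 6: append 33 -> window=[32, 41, 33] -> max=41
step 7: append 9 -> window=[41, 33, 9] -> max=41
step 8: append 46 -> window=[33, 9, 46] -> max=46
step 9: append 1 -> window=[9, 46, 1] -> max=46
step 10: append 49 -> window=[46, 1, 49] -> max=49
step 11: append 78 -> window=[1, 49, 78] -> max=78

Answer: 45 45 41 41 41 46 46 49 78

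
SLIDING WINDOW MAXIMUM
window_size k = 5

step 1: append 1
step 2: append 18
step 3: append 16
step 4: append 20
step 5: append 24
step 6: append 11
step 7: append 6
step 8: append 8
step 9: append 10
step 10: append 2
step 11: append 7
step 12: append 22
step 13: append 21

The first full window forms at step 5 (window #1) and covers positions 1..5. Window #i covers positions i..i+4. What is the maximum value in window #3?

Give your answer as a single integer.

Answer: 24

Derivation:
step 1: append 1 -> window=[1] (not full yet)
step 2: append 18 -> window=[1, 18] (not full yet)
step 3: append 16 -> window=[1, 18, 16] (not full yet)
step 4: append 20 -> window=[1, 18, 16, 20] (not full yet)
step 5: append 24 -> window=[1, 18, 16, 20, 24] -> max=24
step 6: append 11 -> window=[18, 16, 20, 24, 11] -> max=24
step 7: append 6 -> window=[16, 20, 24, 11, 6] -> max=24
Window #3 max = 24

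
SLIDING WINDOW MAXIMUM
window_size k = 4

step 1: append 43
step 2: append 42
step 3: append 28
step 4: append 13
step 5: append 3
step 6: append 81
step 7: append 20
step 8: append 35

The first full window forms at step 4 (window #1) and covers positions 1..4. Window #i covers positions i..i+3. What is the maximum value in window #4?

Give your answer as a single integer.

Answer: 81

Derivation:
step 1: append 43 -> window=[43] (not full yet)
step 2: append 42 -> window=[43, 42] (not full yet)
step 3: append 28 -> window=[43, 42, 28] (not full yet)
step 4: append 13 -> window=[43, 42, 28, 13] -> max=43
step 5: append 3 -> window=[42, 28, 13, 3] -> max=42
step 6: append 81 -> window=[28, 13, 3, 81] -> max=81
step 7: append 20 -> window=[13, 3, 81, 20] -> max=81
Window #4 max = 81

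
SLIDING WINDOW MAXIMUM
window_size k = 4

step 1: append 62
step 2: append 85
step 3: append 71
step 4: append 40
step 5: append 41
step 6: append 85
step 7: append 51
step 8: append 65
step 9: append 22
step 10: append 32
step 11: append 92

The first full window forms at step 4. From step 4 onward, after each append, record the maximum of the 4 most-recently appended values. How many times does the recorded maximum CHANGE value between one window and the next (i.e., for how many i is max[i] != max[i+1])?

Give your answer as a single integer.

step 1: append 62 -> window=[62] (not full yet)
step 2: append 85 -> window=[62, 85] (not full yet)
step 3: append 71 -> window=[62, 85, 71] (not full yet)
step 4: append 40 -> window=[62, 85, 71, 40] -> max=85
step 5: append 41 -> window=[85, 71, 40, 41] -> max=85
step 6: append 85 -> window=[71, 40, 41, 85] -> max=85
step 7: append 51 -> window=[40, 41, 85, 51] -> max=85
step 8: append 65 -> window=[41, 85, 51, 65] -> max=85
step 9: append 22 -> window=[85, 51, 65, 22] -> max=85
step 10: append 32 -> window=[51, 65, 22, 32] -> max=65
step 11: append 92 -> window=[65, 22, 32, 92] -> max=92
Recorded maximums: 85 85 85 85 85 85 65 92
Changes between consecutive maximums: 2

Answer: 2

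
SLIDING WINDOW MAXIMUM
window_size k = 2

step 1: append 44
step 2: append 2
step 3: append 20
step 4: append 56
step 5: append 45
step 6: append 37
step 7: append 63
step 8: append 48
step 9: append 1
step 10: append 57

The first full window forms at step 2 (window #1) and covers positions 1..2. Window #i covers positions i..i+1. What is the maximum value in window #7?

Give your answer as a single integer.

step 1: append 44 -> window=[44] (not full yet)
step 2: append 2 -> window=[44, 2] -> max=44
step 3: append 20 -> window=[2, 20] -> max=20
step 4: append 56 -> window=[20, 56] -> max=56
step 5: append 45 -> window=[56, 45] -> max=56
step 6: append 37 -> window=[45, 37] -> max=45
step 7: append 63 -> window=[37, 63] -> max=63
step 8: append 48 -> window=[63, 48] -> max=63
Window #7 max = 63

Answer: 63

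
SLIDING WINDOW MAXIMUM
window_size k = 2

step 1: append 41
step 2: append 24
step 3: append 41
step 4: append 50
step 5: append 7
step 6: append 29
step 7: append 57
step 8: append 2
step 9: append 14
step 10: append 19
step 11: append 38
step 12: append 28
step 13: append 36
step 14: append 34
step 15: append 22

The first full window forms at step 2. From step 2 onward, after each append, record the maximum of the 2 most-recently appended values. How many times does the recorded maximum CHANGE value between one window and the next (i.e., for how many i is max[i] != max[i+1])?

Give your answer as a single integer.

step 1: append 41 -> window=[41] (not full yet)
step 2: append 24 -> window=[41, 24] -> max=41
step 3: append 41 -> window=[24, 41] -> max=41
step 4: append 50 -> window=[41, 50] -> max=50
step 5: append 7 -> window=[50, 7] -> max=50
step 6: append 29 -> window=[7, 29] -> max=29
step 7: append 57 -> window=[29, 57] -> max=57
step 8: append 2 -> window=[57, 2] -> max=57
step 9: append 14 -> window=[2, 14] -> max=14
step 10: append 19 -> window=[14, 19] -> max=19
step 11: append 38 -> window=[19, 38] -> max=38
step 12: append 28 -> window=[38, 28] -> max=38
step 13: append 36 -> window=[28, 36] -> max=36
step 14: append 34 -> window=[36, 34] -> max=36
step 15: append 22 -> window=[34, 22] -> max=34
Recorded maximums: 41 41 50 50 29 57 57 14 19 38 38 36 36 34
Changes between consecutive maximums: 8

Answer: 8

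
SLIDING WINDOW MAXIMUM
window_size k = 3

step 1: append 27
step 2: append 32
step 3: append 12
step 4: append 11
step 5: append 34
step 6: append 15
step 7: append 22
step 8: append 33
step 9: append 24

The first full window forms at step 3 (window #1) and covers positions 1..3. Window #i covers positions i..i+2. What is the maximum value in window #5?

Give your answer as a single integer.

step 1: append 27 -> window=[27] (not full yet)
step 2: append 32 -> window=[27, 32] (not full yet)
step 3: append 12 -> window=[27, 32, 12] -> max=32
step 4: append 11 -> window=[32, 12, 11] -> max=32
step 5: append 34 -> window=[12, 11, 34] -> max=34
step 6: append 15 -> window=[11, 34, 15] -> max=34
step 7: append 22 -> window=[34, 15, 22] -> max=34
Window #5 max = 34

Answer: 34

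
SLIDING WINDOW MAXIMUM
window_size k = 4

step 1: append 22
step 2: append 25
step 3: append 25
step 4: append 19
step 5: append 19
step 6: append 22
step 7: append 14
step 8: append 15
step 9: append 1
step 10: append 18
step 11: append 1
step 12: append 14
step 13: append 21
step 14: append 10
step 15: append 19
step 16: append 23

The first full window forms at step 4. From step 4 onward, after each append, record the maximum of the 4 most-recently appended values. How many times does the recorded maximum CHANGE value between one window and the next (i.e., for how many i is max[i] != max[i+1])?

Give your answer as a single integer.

Answer: 4

Derivation:
step 1: append 22 -> window=[22] (not full yet)
step 2: append 25 -> window=[22, 25] (not full yet)
step 3: append 25 -> window=[22, 25, 25] (not full yet)
step 4: append 19 -> window=[22, 25, 25, 19] -> max=25
step 5: append 19 -> window=[25, 25, 19, 19] -> max=25
step 6: append 22 -> window=[25, 19, 19, 22] -> max=25
step 7: append 14 -> window=[19, 19, 22, 14] -> max=22
step 8: append 15 -> window=[19, 22, 14, 15] -> max=22
step 9: append 1 -> window=[22, 14, 15, 1] -> max=22
step 10: append 18 -> window=[14, 15, 1, 18] -> max=18
step 11: append 1 -> window=[15, 1, 18, 1] -> max=18
step 12: append 14 -> window=[1, 18, 1, 14] -> max=18
step 13: append 21 -> window=[18, 1, 14, 21] -> max=21
step 14: append 10 -> window=[1, 14, 21, 10] -> max=21
step 15: append 19 -> window=[14, 21, 10, 19] -> max=21
step 16: append 23 -> window=[21, 10, 19, 23] -> max=23
Recorded maximums: 25 25 25 22 22 22 18 18 18 21 21 21 23
Changes between consecutive maximums: 4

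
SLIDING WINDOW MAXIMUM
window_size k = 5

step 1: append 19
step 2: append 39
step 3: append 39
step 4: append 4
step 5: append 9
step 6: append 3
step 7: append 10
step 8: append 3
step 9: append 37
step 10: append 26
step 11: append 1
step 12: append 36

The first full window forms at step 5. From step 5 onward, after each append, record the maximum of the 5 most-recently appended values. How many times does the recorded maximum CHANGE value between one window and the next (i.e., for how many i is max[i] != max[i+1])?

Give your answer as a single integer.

Answer: 2

Derivation:
step 1: append 19 -> window=[19] (not full yet)
step 2: append 39 -> window=[19, 39] (not full yet)
step 3: append 39 -> window=[19, 39, 39] (not full yet)
step 4: append 4 -> window=[19, 39, 39, 4] (not full yet)
step 5: append 9 -> window=[19, 39, 39, 4, 9] -> max=39
step 6: append 3 -> window=[39, 39, 4, 9, 3] -> max=39
step 7: append 10 -> window=[39, 4, 9, 3, 10] -> max=39
step 8: append 3 -> window=[4, 9, 3, 10, 3] -> max=10
step 9: append 37 -> window=[9, 3, 10, 3, 37] -> max=37
step 10: append 26 -> window=[3, 10, 3, 37, 26] -> max=37
step 11: append 1 -> window=[10, 3, 37, 26, 1] -> max=37
step 12: append 36 -> window=[3, 37, 26, 1, 36] -> max=37
Recorded maximums: 39 39 39 10 37 37 37 37
Changes between consecutive maximums: 2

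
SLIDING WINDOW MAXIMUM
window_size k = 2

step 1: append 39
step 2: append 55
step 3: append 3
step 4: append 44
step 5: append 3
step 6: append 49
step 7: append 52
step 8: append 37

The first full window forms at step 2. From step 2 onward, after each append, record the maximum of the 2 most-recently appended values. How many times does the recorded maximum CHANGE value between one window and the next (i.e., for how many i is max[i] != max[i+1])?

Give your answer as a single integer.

step 1: append 39 -> window=[39] (not full yet)
step 2: append 55 -> window=[39, 55] -> max=55
step 3: append 3 -> window=[55, 3] -> max=55
step 4: append 44 -> window=[3, 44] -> max=44
step 5: append 3 -> window=[44, 3] -> max=44
step 6: append 49 -> window=[3, 49] -> max=49
step 7: append 52 -> window=[49, 52] -> max=52
step 8: append 37 -> window=[52, 37] -> max=52
Recorded maximums: 55 55 44 44 49 52 52
Changes between consecutive maximums: 3

Answer: 3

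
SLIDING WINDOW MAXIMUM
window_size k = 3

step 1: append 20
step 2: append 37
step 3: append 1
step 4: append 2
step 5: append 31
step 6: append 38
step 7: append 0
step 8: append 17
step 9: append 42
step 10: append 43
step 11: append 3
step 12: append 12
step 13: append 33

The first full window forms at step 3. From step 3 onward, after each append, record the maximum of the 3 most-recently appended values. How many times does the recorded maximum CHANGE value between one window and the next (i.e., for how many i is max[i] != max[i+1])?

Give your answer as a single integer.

step 1: append 20 -> window=[20] (not full yet)
step 2: append 37 -> window=[20, 37] (not full yet)
step 3: append 1 -> window=[20, 37, 1] -> max=37
step 4: append 2 -> window=[37, 1, 2] -> max=37
step 5: append 31 -> window=[1, 2, 31] -> max=31
step 6: append 38 -> window=[2, 31, 38] -> max=38
step 7: append 0 -> window=[31, 38, 0] -> max=38
step 8: append 17 -> window=[38, 0, 17] -> max=38
step 9: append 42 -> window=[0, 17, 42] -> max=42
step 10: append 43 -> window=[17, 42, 43] -> max=43
step 11: append 3 -> window=[42, 43, 3] -> max=43
step 12: append 12 -> window=[43, 3, 12] -> max=43
step 13: append 33 -> window=[3, 12, 33] -> max=33
Recorded maximums: 37 37 31 38 38 38 42 43 43 43 33
Changes between consecutive maximums: 5

Answer: 5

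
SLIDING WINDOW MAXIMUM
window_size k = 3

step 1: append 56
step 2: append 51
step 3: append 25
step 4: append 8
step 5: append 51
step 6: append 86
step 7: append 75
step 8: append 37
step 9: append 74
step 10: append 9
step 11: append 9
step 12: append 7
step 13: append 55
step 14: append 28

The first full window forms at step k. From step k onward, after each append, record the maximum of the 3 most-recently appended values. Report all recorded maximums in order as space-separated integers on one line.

step 1: append 56 -> window=[56] (not full yet)
step 2: append 51 -> window=[56, 51] (not full yet)
step 3: append 25 -> window=[56, 51, 25] -> max=56
step 4: append 8 -> window=[51, 25, 8] -> max=51
step 5: append 51 -> window=[25, 8, 51] -> max=51
step 6: append 86 -> window=[8, 51, 86] -> max=86
step 7: append 75 -> window=[51, 86, 75] -> max=86
step 8: append 37 -> window=[86, 75, 37] -> max=86
step 9: append 74 -> window=[75, 37, 74] -> max=75
step 10: append 9 -> window=[37, 74, 9] -> max=74
step 11: append 9 -> window=[74, 9, 9] -> max=74
step 12: append 7 -> window=[9, 9, 7] -> max=9
step 13: append 55 -> window=[9, 7, 55] -> max=55
step 14: append 28 -> window=[7, 55, 28] -> max=55

Answer: 56 51 51 86 86 86 75 74 74 9 55 55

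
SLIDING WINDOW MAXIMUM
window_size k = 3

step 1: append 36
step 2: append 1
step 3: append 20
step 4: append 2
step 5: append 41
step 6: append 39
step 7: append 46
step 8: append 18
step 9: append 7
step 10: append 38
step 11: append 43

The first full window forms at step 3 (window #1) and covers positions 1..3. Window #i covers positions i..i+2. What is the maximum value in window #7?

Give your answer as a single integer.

Answer: 46

Derivation:
step 1: append 36 -> window=[36] (not full yet)
step 2: append 1 -> window=[36, 1] (not full yet)
step 3: append 20 -> window=[36, 1, 20] -> max=36
step 4: append 2 -> window=[1, 20, 2] -> max=20
step 5: append 41 -> window=[20, 2, 41] -> max=41
step 6: append 39 -> window=[2, 41, 39] -> max=41
step 7: append 46 -> window=[41, 39, 46] -> max=46
step 8: append 18 -> window=[39, 46, 18] -> max=46
step 9: append 7 -> window=[46, 18, 7] -> max=46
Window #7 max = 46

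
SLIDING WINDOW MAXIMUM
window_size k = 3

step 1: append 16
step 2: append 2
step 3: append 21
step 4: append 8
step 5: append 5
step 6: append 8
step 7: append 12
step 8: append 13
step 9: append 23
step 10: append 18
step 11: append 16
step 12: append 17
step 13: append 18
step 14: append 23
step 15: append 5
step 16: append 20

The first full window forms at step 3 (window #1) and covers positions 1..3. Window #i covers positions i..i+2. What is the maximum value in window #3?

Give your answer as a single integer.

Answer: 21

Derivation:
step 1: append 16 -> window=[16] (not full yet)
step 2: append 2 -> window=[16, 2] (not full yet)
step 3: append 21 -> window=[16, 2, 21] -> max=21
step 4: append 8 -> window=[2, 21, 8] -> max=21
step 5: append 5 -> window=[21, 8, 5] -> max=21
Window #3 max = 21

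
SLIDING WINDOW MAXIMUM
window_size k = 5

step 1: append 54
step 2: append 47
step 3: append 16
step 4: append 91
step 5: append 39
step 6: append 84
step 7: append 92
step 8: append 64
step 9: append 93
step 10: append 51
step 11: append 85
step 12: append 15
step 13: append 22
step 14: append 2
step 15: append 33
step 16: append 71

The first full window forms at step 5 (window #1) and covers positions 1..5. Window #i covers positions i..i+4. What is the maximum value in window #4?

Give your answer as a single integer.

Answer: 92

Derivation:
step 1: append 54 -> window=[54] (not full yet)
step 2: append 47 -> window=[54, 47] (not full yet)
step 3: append 16 -> window=[54, 47, 16] (not full yet)
step 4: append 91 -> window=[54, 47, 16, 91] (not full yet)
step 5: append 39 -> window=[54, 47, 16, 91, 39] -> max=91
step 6: append 84 -> window=[47, 16, 91, 39, 84] -> max=91
step 7: append 92 -> window=[16, 91, 39, 84, 92] -> max=92
step 8: append 64 -> window=[91, 39, 84, 92, 64] -> max=92
Window #4 max = 92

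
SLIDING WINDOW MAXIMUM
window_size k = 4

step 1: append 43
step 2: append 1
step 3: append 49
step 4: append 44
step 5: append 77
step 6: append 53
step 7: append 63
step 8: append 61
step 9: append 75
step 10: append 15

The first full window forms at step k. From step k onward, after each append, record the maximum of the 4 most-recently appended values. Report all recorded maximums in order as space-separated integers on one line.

Answer: 49 77 77 77 77 75 75

Derivation:
step 1: append 43 -> window=[43] (not full yet)
step 2: append 1 -> window=[43, 1] (not full yet)
step 3: append 49 -> window=[43, 1, 49] (not full yet)
step 4: append 44 -> window=[43, 1, 49, 44] -> max=49
step 5: append 77 -> window=[1, 49, 44, 77] -> max=77
step 6: append 53 -> window=[49, 44, 77, 53] -> max=77
step 7: append 63 -> window=[44, 77, 53, 63] -> max=77
step 8: append 61 -> window=[77, 53, 63, 61] -> max=77
step 9: append 75 -> window=[53, 63, 61, 75] -> max=75
step 10: append 15 -> window=[63, 61, 75, 15] -> max=75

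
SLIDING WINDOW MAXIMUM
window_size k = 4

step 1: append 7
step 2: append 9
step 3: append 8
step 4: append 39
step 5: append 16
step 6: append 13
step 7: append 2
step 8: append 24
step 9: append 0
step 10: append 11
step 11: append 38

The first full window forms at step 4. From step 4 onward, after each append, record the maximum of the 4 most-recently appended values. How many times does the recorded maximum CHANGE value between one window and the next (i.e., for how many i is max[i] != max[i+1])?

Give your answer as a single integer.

Answer: 2

Derivation:
step 1: append 7 -> window=[7] (not full yet)
step 2: append 9 -> window=[7, 9] (not full yet)
step 3: append 8 -> window=[7, 9, 8] (not full yet)
step 4: append 39 -> window=[7, 9, 8, 39] -> max=39
step 5: append 16 -> window=[9, 8, 39, 16] -> max=39
step 6: append 13 -> window=[8, 39, 16, 13] -> max=39
step 7: append 2 -> window=[39, 16, 13, 2] -> max=39
step 8: append 24 -> window=[16, 13, 2, 24] -> max=24
step 9: append 0 -> window=[13, 2, 24, 0] -> max=24
step 10: append 11 -> window=[2, 24, 0, 11] -> max=24
step 11: append 38 -> window=[24, 0, 11, 38] -> max=38
Recorded maximums: 39 39 39 39 24 24 24 38
Changes between consecutive maximums: 2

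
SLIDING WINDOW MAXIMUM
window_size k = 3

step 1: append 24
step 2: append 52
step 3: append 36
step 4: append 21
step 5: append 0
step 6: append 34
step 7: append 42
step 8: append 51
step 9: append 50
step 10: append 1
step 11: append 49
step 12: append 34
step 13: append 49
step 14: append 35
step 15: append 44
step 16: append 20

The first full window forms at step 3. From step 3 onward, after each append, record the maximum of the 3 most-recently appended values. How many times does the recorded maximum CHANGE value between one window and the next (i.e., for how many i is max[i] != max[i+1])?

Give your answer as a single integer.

step 1: append 24 -> window=[24] (not full yet)
step 2: append 52 -> window=[24, 52] (not full yet)
step 3: append 36 -> window=[24, 52, 36] -> max=52
step 4: append 21 -> window=[52, 36, 21] -> max=52
step 5: append 0 -> window=[36, 21, 0] -> max=36
step 6: append 34 -> window=[21, 0, 34] -> max=34
step 7: append 42 -> window=[0, 34, 42] -> max=42
step 8: append 51 -> window=[34, 42, 51] -> max=51
step 9: append 50 -> window=[42, 51, 50] -> max=51
step 10: append 1 -> window=[51, 50, 1] -> max=51
step 11: append 49 -> window=[50, 1, 49] -> max=50
step 12: append 34 -> window=[1, 49, 34] -> max=49
step 13: append 49 -> window=[49, 34, 49] -> max=49
step 14: append 35 -> window=[34, 49, 35] -> max=49
step 15: append 44 -> window=[49, 35, 44] -> max=49
step 16: append 20 -> window=[35, 44, 20] -> max=44
Recorded maximums: 52 52 36 34 42 51 51 51 50 49 49 49 49 44
Changes between consecutive maximums: 7

Answer: 7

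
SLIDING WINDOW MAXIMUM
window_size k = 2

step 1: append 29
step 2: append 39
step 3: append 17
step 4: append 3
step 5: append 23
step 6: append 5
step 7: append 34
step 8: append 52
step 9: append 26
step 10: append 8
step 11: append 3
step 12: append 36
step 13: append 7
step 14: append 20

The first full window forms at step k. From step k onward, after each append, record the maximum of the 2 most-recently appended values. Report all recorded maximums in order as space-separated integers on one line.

step 1: append 29 -> window=[29] (not full yet)
step 2: append 39 -> window=[29, 39] -> max=39
step 3: append 17 -> window=[39, 17] -> max=39
step 4: append 3 -> window=[17, 3] -> max=17
step 5: append 23 -> window=[3, 23] -> max=23
step 6: append 5 -> window=[23, 5] -> max=23
step 7: append 34 -> window=[5, 34] -> max=34
step 8: append 52 -> window=[34, 52] -> max=52
step 9: append 26 -> window=[52, 26] -> max=52
step 10: append 8 -> window=[26, 8] -> max=26
step 11: append 3 -> window=[8, 3] -> max=8
step 12: append 36 -> window=[3, 36] -> max=36
step 13: append 7 -> window=[36, 7] -> max=36
step 14: append 20 -> window=[7, 20] -> max=20

Answer: 39 39 17 23 23 34 52 52 26 8 36 36 20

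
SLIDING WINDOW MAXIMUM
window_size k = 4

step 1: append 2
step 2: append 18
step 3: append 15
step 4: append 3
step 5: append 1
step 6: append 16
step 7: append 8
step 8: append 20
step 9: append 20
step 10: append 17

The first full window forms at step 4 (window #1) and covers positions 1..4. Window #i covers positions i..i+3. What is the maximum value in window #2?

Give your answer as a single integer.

Answer: 18

Derivation:
step 1: append 2 -> window=[2] (not full yet)
step 2: append 18 -> window=[2, 18] (not full yet)
step 3: append 15 -> window=[2, 18, 15] (not full yet)
step 4: append 3 -> window=[2, 18, 15, 3] -> max=18
step 5: append 1 -> window=[18, 15, 3, 1] -> max=18
Window #2 max = 18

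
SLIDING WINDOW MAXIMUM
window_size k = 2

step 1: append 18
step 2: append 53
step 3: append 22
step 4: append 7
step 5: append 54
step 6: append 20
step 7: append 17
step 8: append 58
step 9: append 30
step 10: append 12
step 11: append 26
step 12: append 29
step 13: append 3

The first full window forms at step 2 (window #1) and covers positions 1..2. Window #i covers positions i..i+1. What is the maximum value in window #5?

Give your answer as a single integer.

Answer: 54

Derivation:
step 1: append 18 -> window=[18] (not full yet)
step 2: append 53 -> window=[18, 53] -> max=53
step 3: append 22 -> window=[53, 22] -> max=53
step 4: append 7 -> window=[22, 7] -> max=22
step 5: append 54 -> window=[7, 54] -> max=54
step 6: append 20 -> window=[54, 20] -> max=54
Window #5 max = 54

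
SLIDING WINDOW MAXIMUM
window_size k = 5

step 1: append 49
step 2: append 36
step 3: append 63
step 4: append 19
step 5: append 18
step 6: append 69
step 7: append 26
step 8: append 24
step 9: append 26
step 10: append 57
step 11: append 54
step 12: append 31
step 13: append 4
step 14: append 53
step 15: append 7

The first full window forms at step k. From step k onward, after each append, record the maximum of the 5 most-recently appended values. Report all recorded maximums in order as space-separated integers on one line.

step 1: append 49 -> window=[49] (not full yet)
step 2: append 36 -> window=[49, 36] (not full yet)
step 3: append 63 -> window=[49, 36, 63] (not full yet)
step 4: append 19 -> window=[49, 36, 63, 19] (not full yet)
step 5: append 18 -> window=[49, 36, 63, 19, 18] -> max=63
step 6: append 69 -> window=[36, 63, 19, 18, 69] -> max=69
step 7: append 26 -> window=[63, 19, 18, 69, 26] -> max=69
step 8: append 24 -> window=[19, 18, 69, 26, 24] -> max=69
step 9: append 26 -> window=[18, 69, 26, 24, 26] -> max=69
step 10: append 57 -> window=[69, 26, 24, 26, 57] -> max=69
step 11: append 54 -> window=[26, 24, 26, 57, 54] -> max=57
step 12: append 31 -> window=[24, 26, 57, 54, 31] -> max=57
step 13: append 4 -> window=[26, 57, 54, 31, 4] -> max=57
step 14: append 53 -> window=[57, 54, 31, 4, 53] -> max=57
step 15: append 7 -> window=[54, 31, 4, 53, 7] -> max=54

Answer: 63 69 69 69 69 69 57 57 57 57 54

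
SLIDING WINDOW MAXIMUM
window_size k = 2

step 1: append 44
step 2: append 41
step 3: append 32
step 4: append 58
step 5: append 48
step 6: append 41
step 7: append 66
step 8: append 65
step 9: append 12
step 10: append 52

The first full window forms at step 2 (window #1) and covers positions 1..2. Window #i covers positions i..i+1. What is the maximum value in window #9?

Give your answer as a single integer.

Answer: 52

Derivation:
step 1: append 44 -> window=[44] (not full yet)
step 2: append 41 -> window=[44, 41] -> max=44
step 3: append 32 -> window=[41, 32] -> max=41
step 4: append 58 -> window=[32, 58] -> max=58
step 5: append 48 -> window=[58, 48] -> max=58
step 6: append 41 -> window=[48, 41] -> max=48
step 7: append 66 -> window=[41, 66] -> max=66
step 8: append 65 -> window=[66, 65] -> max=66
step 9: append 12 -> window=[65, 12] -> max=65
step 10: append 52 -> window=[12, 52] -> max=52
Window #9 max = 52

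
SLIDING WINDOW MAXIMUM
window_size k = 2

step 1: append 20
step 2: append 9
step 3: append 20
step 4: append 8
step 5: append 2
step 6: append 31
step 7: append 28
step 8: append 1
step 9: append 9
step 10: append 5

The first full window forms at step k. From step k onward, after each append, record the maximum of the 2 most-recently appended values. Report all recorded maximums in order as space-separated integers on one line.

step 1: append 20 -> window=[20] (not full yet)
step 2: append 9 -> window=[20, 9] -> max=20
step 3: append 20 -> window=[9, 20] -> max=20
step 4: append 8 -> window=[20, 8] -> max=20
step 5: append 2 -> window=[8, 2] -> max=8
step 6: append 31 -> window=[2, 31] -> max=31
step 7: append 28 -> window=[31, 28] -> max=31
step 8: append 1 -> window=[28, 1] -> max=28
step 9: append 9 -> window=[1, 9] -> max=9
step 10: append 5 -> window=[9, 5] -> max=9

Answer: 20 20 20 8 31 31 28 9 9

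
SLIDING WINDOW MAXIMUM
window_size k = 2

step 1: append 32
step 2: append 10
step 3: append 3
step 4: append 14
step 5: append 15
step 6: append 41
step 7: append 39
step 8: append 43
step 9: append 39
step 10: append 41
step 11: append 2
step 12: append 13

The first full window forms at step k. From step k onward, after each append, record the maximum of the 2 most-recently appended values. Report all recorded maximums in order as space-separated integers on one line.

step 1: append 32 -> window=[32] (not full yet)
step 2: append 10 -> window=[32, 10] -> max=32
step 3: append 3 -> window=[10, 3] -> max=10
step 4: append 14 -> window=[3, 14] -> max=14
step 5: append 15 -> window=[14, 15] -> max=15
step 6: append 41 -> window=[15, 41] -> max=41
step 7: append 39 -> window=[41, 39] -> max=41
step 8: append 43 -> window=[39, 43] -> max=43
step 9: append 39 -> window=[43, 39] -> max=43
step 10: append 41 -> window=[39, 41] -> max=41
step 11: append 2 -> window=[41, 2] -> max=41
step 12: append 13 -> window=[2, 13] -> max=13

Answer: 32 10 14 15 41 41 43 43 41 41 13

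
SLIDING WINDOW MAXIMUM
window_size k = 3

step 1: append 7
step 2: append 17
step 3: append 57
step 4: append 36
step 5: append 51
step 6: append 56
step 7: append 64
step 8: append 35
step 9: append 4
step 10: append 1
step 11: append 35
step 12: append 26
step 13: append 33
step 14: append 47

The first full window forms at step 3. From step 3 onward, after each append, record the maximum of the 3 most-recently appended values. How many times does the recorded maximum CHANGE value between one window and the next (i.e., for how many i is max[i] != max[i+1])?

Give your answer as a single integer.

step 1: append 7 -> window=[7] (not full yet)
step 2: append 17 -> window=[7, 17] (not full yet)
step 3: append 57 -> window=[7, 17, 57] -> max=57
step 4: append 36 -> window=[17, 57, 36] -> max=57
step 5: append 51 -> window=[57, 36, 51] -> max=57
step 6: append 56 -> window=[36, 51, 56] -> max=56
step 7: append 64 -> window=[51, 56, 64] -> max=64
step 8: append 35 -> window=[56, 64, 35] -> max=64
step 9: append 4 -> window=[64, 35, 4] -> max=64
step 10: append 1 -> window=[35, 4, 1] -> max=35
step 11: append 35 -> window=[4, 1, 35] -> max=35
step 12: append 26 -> window=[1, 35, 26] -> max=35
step 13: append 33 -> window=[35, 26, 33] -> max=35
step 14: append 47 -> window=[26, 33, 47] -> max=47
Recorded maximums: 57 57 57 56 64 64 64 35 35 35 35 47
Changes between consecutive maximums: 4

Answer: 4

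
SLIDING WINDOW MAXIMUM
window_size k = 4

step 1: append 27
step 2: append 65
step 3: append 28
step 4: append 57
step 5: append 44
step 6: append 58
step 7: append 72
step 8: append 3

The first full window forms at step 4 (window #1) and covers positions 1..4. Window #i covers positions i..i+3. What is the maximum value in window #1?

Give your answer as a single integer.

Answer: 65

Derivation:
step 1: append 27 -> window=[27] (not full yet)
step 2: append 65 -> window=[27, 65] (not full yet)
step 3: append 28 -> window=[27, 65, 28] (not full yet)
step 4: append 57 -> window=[27, 65, 28, 57] -> max=65
Window #1 max = 65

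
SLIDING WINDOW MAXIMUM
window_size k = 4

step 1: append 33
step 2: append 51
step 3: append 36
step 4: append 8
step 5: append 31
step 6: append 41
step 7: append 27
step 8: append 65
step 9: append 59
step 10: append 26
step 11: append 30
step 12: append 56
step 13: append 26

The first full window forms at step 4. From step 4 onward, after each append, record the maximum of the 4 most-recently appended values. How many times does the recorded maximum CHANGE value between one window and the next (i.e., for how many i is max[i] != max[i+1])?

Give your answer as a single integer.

step 1: append 33 -> window=[33] (not full yet)
step 2: append 51 -> window=[33, 51] (not full yet)
step 3: append 36 -> window=[33, 51, 36] (not full yet)
step 4: append 8 -> window=[33, 51, 36, 8] -> max=51
step 5: append 31 -> window=[51, 36, 8, 31] -> max=51
step 6: append 41 -> window=[36, 8, 31, 41] -> max=41
step 7: append 27 -> window=[8, 31, 41, 27] -> max=41
step 8: append 65 -> window=[31, 41, 27, 65] -> max=65
step 9: append 59 -> window=[41, 27, 65, 59] -> max=65
step 10: append 26 -> window=[27, 65, 59, 26] -> max=65
step 11: append 30 -> window=[65, 59, 26, 30] -> max=65
step 12: append 56 -> window=[59, 26, 30, 56] -> max=59
step 13: append 26 -> window=[26, 30, 56, 26] -> max=56
Recorded maximums: 51 51 41 41 65 65 65 65 59 56
Changes between consecutive maximums: 4

Answer: 4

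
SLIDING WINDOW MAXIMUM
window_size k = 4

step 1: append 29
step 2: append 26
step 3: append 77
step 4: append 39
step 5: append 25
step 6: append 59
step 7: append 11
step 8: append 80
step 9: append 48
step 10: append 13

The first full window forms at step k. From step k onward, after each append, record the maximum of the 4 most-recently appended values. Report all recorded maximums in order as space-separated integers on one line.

step 1: append 29 -> window=[29] (not full yet)
step 2: append 26 -> window=[29, 26] (not full yet)
step 3: append 77 -> window=[29, 26, 77] (not full yet)
step 4: append 39 -> window=[29, 26, 77, 39] -> max=77
step 5: append 25 -> window=[26, 77, 39, 25] -> max=77
step 6: append 59 -> window=[77, 39, 25, 59] -> max=77
step 7: append 11 -> window=[39, 25, 59, 11] -> max=59
step 8: append 80 -> window=[25, 59, 11, 80] -> max=80
step 9: append 48 -> window=[59, 11, 80, 48] -> max=80
step 10: append 13 -> window=[11, 80, 48, 13] -> max=80

Answer: 77 77 77 59 80 80 80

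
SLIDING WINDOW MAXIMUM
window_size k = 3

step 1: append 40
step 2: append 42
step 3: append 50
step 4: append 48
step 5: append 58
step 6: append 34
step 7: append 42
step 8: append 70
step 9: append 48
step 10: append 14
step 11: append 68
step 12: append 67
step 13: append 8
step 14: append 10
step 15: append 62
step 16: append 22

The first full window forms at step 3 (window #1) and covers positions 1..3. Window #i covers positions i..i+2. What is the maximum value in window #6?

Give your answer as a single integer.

step 1: append 40 -> window=[40] (not full yet)
step 2: append 42 -> window=[40, 42] (not full yet)
step 3: append 50 -> window=[40, 42, 50] -> max=50
step 4: append 48 -> window=[42, 50, 48] -> max=50
step 5: append 58 -> window=[50, 48, 58] -> max=58
step 6: append 34 -> window=[48, 58, 34] -> max=58
step 7: append 42 -> window=[58, 34, 42] -> max=58
step 8: append 70 -> window=[34, 42, 70] -> max=70
Window #6 max = 70

Answer: 70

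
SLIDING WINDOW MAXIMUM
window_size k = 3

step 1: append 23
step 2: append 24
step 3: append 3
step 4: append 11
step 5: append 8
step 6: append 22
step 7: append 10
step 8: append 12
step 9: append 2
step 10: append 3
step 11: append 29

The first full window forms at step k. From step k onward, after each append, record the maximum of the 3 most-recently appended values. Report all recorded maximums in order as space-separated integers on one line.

Answer: 24 24 11 22 22 22 12 12 29

Derivation:
step 1: append 23 -> window=[23] (not full yet)
step 2: append 24 -> window=[23, 24] (not full yet)
step 3: append 3 -> window=[23, 24, 3] -> max=24
step 4: append 11 -> window=[24, 3, 11] -> max=24
step 5: append 8 -> window=[3, 11, 8] -> max=11
step 6: append 22 -> window=[11, 8, 22] -> max=22
step 7: append 10 -> window=[8, 22, 10] -> max=22
step 8: append 12 -> window=[22, 10, 12] -> max=22
step 9: append 2 -> window=[10, 12, 2] -> max=12
step 10: append 3 -> window=[12, 2, 3] -> max=12
step 11: append 29 -> window=[2, 3, 29] -> max=29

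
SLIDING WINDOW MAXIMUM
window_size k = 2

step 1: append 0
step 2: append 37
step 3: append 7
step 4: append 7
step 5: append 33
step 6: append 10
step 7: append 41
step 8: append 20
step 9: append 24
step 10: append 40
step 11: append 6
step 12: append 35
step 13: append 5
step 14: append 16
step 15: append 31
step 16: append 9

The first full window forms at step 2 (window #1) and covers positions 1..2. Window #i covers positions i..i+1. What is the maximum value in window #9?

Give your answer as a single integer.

Answer: 40

Derivation:
step 1: append 0 -> window=[0] (not full yet)
step 2: append 37 -> window=[0, 37] -> max=37
step 3: append 7 -> window=[37, 7] -> max=37
step 4: append 7 -> window=[7, 7] -> max=7
step 5: append 33 -> window=[7, 33] -> max=33
step 6: append 10 -> window=[33, 10] -> max=33
step 7: append 41 -> window=[10, 41] -> max=41
step 8: append 20 -> window=[41, 20] -> max=41
step 9: append 24 -> window=[20, 24] -> max=24
step 10: append 40 -> window=[24, 40] -> max=40
Window #9 max = 40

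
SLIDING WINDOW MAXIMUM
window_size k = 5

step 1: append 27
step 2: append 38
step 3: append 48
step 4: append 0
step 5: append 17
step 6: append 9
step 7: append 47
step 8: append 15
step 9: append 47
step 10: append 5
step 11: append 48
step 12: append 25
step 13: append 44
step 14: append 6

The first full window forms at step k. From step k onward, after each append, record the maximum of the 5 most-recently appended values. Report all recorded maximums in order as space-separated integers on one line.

step 1: append 27 -> window=[27] (not full yet)
step 2: append 38 -> window=[27, 38] (not full yet)
step 3: append 48 -> window=[27, 38, 48] (not full yet)
step 4: append 0 -> window=[27, 38, 48, 0] (not full yet)
step 5: append 17 -> window=[27, 38, 48, 0, 17] -> max=48
step 6: append 9 -> window=[38, 48, 0, 17, 9] -> max=48
step 7: append 47 -> window=[48, 0, 17, 9, 47] -> max=48
step 8: append 15 -> window=[0, 17, 9, 47, 15] -> max=47
step 9: append 47 -> window=[17, 9, 47, 15, 47] -> max=47
step 10: append 5 -> window=[9, 47, 15, 47, 5] -> max=47
step 11: append 48 -> window=[47, 15, 47, 5, 48] -> max=48
step 12: append 25 -> window=[15, 47, 5, 48, 25] -> max=48
step 13: append 44 -> window=[47, 5, 48, 25, 44] -> max=48
step 14: append 6 -> window=[5, 48, 25, 44, 6] -> max=48

Answer: 48 48 48 47 47 47 48 48 48 48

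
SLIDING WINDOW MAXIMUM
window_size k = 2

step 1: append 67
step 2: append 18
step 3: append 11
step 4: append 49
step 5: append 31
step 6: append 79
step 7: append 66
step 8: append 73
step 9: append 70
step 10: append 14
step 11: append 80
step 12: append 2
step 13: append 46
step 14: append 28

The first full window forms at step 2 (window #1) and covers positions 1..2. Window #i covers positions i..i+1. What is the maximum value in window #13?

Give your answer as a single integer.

Answer: 46

Derivation:
step 1: append 67 -> window=[67] (not full yet)
step 2: append 18 -> window=[67, 18] -> max=67
step 3: append 11 -> window=[18, 11] -> max=18
step 4: append 49 -> window=[11, 49] -> max=49
step 5: append 31 -> window=[49, 31] -> max=49
step 6: append 79 -> window=[31, 79] -> max=79
step 7: append 66 -> window=[79, 66] -> max=79
step 8: append 73 -> window=[66, 73] -> max=73
step 9: append 70 -> window=[73, 70] -> max=73
step 10: append 14 -> window=[70, 14] -> max=70
step 11: append 80 -> window=[14, 80] -> max=80
step 12: append 2 -> window=[80, 2] -> max=80
step 13: append 46 -> window=[2, 46] -> max=46
step 14: append 28 -> window=[46, 28] -> max=46
Window #13 max = 46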